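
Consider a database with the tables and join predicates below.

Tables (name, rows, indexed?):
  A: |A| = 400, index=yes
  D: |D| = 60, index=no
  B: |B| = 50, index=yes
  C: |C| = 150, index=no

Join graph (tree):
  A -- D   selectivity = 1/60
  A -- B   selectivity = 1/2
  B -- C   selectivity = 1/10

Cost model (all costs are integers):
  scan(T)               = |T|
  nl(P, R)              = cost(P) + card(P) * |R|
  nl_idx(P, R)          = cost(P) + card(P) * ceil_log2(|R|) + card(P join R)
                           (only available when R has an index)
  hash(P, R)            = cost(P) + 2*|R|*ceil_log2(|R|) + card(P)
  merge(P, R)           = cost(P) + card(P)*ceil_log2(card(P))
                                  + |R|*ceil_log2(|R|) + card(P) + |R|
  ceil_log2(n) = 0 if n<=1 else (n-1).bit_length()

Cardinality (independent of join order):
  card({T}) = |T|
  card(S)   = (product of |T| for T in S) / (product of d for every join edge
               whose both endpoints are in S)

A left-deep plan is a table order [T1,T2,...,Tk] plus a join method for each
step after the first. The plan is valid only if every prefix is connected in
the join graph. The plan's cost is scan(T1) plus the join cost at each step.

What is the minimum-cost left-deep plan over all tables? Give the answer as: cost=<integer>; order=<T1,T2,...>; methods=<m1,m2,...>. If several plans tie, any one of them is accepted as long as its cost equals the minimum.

Selinger DP (subsets sized 1..n):
  {A}: scan cost=400, card=400
  {D}: scan cost=60, card=60
  {B}: scan cost=50, card=50
  {C}: scan cost=150, card=150
  {AD}: card=400; try (A,nl_idx)→1000, (D,hash)→1520, (A,merge)→4480, (D,merge)→4820, (A,hash)→7320, (A,nl)→24060 …(+1); best=1000 via (A,nl_idx)
  {AB}: card=10000; try (B,hash)→1400, (A,merge)→4400, (B,merge)→4750, (A,hash)→7300, (A,nl_idx)→10500, (B,nl_idx)→12800 …(+2); best=1400 via (B,hash)
  {BC}: card=750; try (B,hash)→900, (C,merge)→1750, (B,nl_idx)→1800, (B,merge)→1850, (C,hash)→2500, (C,nl)→7550 …(+1); best=900 via (B,hash)
  {ABD}: card=10000; try (B,hash)→2000, (B,merge)→5350, (D,hash)→12120, (B,nl_idx)→13400, (B,nl)→21000, (D,merge)→151820 …(+1); best=2000 via (B,hash)
  {ABC}: card=150000; try (A,hash)→8850, (A,merge)→13150, (C,hash)→13800, (C,merge)→152750, (A,nl_idx)→157650, (A,nl)→300900 …(+1); best=8850 via (A,hash)
  {ABCD}: card=150000; try (C,hash)→14400, (C,merge)→153350, (D,hash)→159570, (C,nl)→1502000, (D,merge)→2859270, (D,nl)→9008850; best=14400 via (C,hash)

cost=14400; order=D,A,B,C; methods=nl_idx,hash,hash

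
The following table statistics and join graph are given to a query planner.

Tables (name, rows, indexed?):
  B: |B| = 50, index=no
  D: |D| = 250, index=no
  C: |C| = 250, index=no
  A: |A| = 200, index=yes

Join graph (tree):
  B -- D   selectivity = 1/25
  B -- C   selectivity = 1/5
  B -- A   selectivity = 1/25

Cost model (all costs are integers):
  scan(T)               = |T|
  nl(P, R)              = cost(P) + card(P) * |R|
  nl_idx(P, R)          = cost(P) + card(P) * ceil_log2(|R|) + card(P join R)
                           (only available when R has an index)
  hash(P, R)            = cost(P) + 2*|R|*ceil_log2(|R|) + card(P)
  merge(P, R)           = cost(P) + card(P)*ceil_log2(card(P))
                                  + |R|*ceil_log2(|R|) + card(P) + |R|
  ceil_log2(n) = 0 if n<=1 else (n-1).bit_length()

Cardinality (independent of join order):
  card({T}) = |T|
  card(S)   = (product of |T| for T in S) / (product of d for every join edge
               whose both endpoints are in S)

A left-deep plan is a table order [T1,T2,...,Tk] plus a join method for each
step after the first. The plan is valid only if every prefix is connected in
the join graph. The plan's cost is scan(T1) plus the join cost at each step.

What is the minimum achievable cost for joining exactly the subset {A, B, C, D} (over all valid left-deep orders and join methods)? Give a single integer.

Selinger DP over subsets of {A,B,C,D}:
  {B}: scan cost=50, card=50
  {D}: scan cost=250, card=250
  {C}: scan cost=250, card=250
  {A}: scan cost=200, card=200
  {BD}: card=500; try (B,hash)→1100, (D,merge)→2650, (B,merge)→2850, (D,hash)→4100, (D,nl)→12550, (B,nl)→12750; best=1100 via (B,hash)
  {BC}: card=2500; try (B,hash)→1100, (C,merge)→2650, (B,merge)→2850, (C,hash)→4100, (C,nl)→12550, (B,nl)→12750; best=1100 via (B,hash)
  {AB}: card=400; try (A,nl_idx)→850, (B,hash)→1000, (A,merge)→2200, (B,merge)→2350, (A,hash)→3300, (A,nl)→10050 …(+1); best=850 via (A,nl_idx)
  {BCD}: card=25000; try (C,hash)→5600, (D,hash)→7600, (C,merge)→8350, (D,merge)→35850, (C,nl)→126100, (D,nl)→626100; best=5600 via (C,hash)
  {ABD}: card=4000; try (A,hash)→4800, (D,hash)→5250, (D,merge)→7100, (A,merge)→7900, (A,nl_idx)→9100, (D,nl)→100850 …(+1); best=4800 via (A,hash)
  {ABC}: card=20000; try (C,hash)→5250, (A,hash)→6800, (C,merge)→7100, (A,merge)→35400, (A,nl_idx)→41100, (C,nl)→100850 …(+1); best=5250 via (C,hash)
  {ABCD}: card=200000; try (C,hash)→12800, (D,hash)→29250, (A,hash)→33800, (C,merge)→59050, (D,merge)→327500, (A,nl_idx)→405600 …(+4); best=12800 via (C,hash)

12800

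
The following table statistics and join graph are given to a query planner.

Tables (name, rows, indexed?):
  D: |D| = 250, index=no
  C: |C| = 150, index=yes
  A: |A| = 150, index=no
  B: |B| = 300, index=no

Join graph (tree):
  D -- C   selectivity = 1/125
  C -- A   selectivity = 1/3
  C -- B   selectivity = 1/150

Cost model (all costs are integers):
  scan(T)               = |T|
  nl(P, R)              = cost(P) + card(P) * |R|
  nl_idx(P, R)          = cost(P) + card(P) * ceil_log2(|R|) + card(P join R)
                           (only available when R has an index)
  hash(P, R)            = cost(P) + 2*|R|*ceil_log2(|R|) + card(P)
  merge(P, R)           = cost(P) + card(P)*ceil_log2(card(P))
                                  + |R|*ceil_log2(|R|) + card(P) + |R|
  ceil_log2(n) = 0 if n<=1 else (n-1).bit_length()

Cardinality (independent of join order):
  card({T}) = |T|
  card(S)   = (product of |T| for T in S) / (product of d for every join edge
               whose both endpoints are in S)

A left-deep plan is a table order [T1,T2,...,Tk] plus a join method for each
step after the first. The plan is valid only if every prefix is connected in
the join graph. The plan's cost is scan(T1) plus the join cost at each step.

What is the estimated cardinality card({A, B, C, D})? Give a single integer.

Tables in S: A(150), B(300), C(150), D(250)
Edges inside S: D-C(d=125), C-A(d=3), C-B(d=150)
numerator = 150 * 300 * 150 * 250 = 1687500000
denominator = 125 * 3 * 150 = 56250
card(S) = 1687500000 / 56250 = 30000

30000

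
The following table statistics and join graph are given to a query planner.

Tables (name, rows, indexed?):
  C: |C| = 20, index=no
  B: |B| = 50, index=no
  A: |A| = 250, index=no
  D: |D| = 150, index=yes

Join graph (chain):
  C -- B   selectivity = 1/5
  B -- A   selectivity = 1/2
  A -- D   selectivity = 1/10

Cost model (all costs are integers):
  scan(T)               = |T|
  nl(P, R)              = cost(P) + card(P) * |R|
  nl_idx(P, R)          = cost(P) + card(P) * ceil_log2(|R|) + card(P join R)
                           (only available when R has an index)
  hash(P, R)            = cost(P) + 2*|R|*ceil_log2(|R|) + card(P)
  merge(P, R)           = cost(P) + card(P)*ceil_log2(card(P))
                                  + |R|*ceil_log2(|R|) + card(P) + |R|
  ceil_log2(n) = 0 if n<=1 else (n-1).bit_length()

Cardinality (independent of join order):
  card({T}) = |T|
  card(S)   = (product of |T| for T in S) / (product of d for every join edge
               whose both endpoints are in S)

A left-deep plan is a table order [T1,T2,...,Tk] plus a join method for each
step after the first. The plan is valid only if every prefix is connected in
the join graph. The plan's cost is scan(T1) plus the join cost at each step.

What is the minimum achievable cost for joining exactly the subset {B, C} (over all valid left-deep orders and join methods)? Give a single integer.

300

Selinger DP over subsets of {B,C}:
  {C}: scan cost=20, card=20
  {B}: scan cost=50, card=50
  {BC}: card=200; try (C,hash)→300, (B,merge)→490, (C,merge)→520, (B,hash)→640, (B,nl)→1020, (C,nl)→1050; best=300 via (C,hash)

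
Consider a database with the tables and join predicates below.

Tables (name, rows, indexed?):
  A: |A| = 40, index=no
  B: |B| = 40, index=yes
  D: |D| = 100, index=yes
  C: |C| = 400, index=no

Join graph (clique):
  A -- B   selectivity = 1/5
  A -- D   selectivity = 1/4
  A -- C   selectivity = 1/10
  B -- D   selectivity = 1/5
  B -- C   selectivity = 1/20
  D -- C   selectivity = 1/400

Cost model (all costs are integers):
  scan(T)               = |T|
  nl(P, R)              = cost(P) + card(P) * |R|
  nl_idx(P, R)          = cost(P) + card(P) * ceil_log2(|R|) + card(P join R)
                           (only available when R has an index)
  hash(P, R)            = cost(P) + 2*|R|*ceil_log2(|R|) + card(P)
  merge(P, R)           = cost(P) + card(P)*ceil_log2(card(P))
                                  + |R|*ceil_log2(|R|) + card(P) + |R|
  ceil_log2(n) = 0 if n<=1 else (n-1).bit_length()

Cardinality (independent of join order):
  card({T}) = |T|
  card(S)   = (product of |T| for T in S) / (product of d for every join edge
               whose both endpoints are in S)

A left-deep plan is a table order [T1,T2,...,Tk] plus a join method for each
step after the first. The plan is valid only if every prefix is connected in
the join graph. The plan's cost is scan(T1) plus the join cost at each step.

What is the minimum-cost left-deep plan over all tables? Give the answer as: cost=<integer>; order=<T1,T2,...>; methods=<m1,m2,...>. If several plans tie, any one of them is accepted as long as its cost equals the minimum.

Selinger DP (subsets sized 1..n):
  {A}: scan cost=40, card=40
  {B}: scan cost=40, card=40
  {D}: scan cost=100, card=100
  {C}: scan cost=400, card=400
  {AB}: card=320; try (B,hash)→560, (A,hash)→560, (B,merge)→600, (B,nl_idx)→600, (A,merge)→600, (B,nl)→1640 …(+1); best=560 via (B,hash)
  {AD}: card=1000; try (A,hash)→680, (D,merge)→1120, (A,merge)→1180, (D,nl_idx)→1320, (D,hash)→1480, (D,nl)→4040 …(+1); best=680 via (A,hash)
  {AC}: card=1600; try (A,hash)→1280, (C,merge)→4320, (A,merge)→4680, (C,hash)→7280, (C,nl)→16040, (A,nl)→16400; best=1280 via (A,hash)
  {BD}: card=800; try (B,hash)→680, (D,merge)→1120, (D,nl_idx)→1120, (B,merge)→1180, (D,hash)→1480, (B,nl_idx)→1500 …(+2); best=680 via (B,hash)
  {BC}: card=800; try (B,hash)→1280, (B,nl_idx)→3600, (C,merge)→4320, (B,merge)→4680, (C,hash)→7280, (C,nl)→16040 …(+1); best=1280 via (B,hash)
  {CD}: card=100; try (D,hash)→2200, (D,nl_idx)→3300, (C,merge)→4900, (D,merge)→5200, (C,hash)→7400, (C,nl)→40100 …(+1); best=2200 via (D,hash)
  {ABD}: card=1600; try (A,hash)→1960, (B,hash)→2160, (D,hash)→2280, (D,nl_idx)→4400, (D,merge)→4560, (B,nl_idx)→8280 …(+5); best=1960 via (A,hash)
  {ABC}: card=640; try (A,hash)→2560, (B,hash)→3360, (C,merge)→7760, (C,hash)→8080, (A,merge)→10360, (B,nl_idx)→11520 …(+4); best=2560 via (A,hash)
  {ACD}: card=100; try (A,hash)→2780, (A,merge)→3280, (D,hash)→4280, (A,nl)→6200, (C,hash)→8880, (D,nl_idx)→12580 …(+4); best=2780 via (A,hash)
  {BCD}: card=40; try (B,hash)→2780, (B,nl_idx)→2840, (B,merge)→3280, (D,hash)→3480, (B,nl)→6200, (D,nl_idx)→6920 …(+5); best=2780 via (B,hash)
  {ABCD}: card=8; try (A,hash)→3300, (A,merge)→3340, (B,hash)→3360, (B,nl_idx)→3388, (B,merge)→3860, (A,nl)→4380 …(+8); best=3300 via (A,hash)

cost=3300; order=C,D,B,A; methods=hash,hash,hash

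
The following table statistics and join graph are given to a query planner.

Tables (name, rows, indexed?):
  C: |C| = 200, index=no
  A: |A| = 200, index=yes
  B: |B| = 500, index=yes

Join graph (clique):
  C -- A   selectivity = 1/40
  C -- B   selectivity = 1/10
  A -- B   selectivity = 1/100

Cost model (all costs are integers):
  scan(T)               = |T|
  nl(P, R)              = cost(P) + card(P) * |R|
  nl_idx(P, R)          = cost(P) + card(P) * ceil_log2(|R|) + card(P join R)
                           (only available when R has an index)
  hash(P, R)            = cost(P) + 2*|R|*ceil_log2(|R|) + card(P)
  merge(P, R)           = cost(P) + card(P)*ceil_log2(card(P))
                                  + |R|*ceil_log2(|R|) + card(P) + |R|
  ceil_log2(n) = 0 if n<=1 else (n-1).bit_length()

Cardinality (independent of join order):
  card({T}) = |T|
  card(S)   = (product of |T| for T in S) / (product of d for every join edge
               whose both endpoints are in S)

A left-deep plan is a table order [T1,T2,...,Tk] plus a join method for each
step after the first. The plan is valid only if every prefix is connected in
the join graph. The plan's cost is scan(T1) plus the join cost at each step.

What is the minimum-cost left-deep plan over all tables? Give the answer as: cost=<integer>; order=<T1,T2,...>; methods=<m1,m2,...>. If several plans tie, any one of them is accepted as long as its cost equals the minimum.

cost=7200; order=A,B,C; methods=nl_idx,hash

Selinger DP (subsets sized 1..n):
  {C}: scan cost=200, card=200
  {A}: scan cost=200, card=200
  {B}: scan cost=500, card=500
  {AC}: card=1000; try (A,nl_idx)→2800, (C,hash)→3600, (A,hash)→3600, (C,merge)→3800, (A,merge)→3800, (C,nl)→40200 …(+1); best=2800 via (A,nl_idx)
  {BC}: card=10000; try (C,hash)→4200, (B,merge)→7000, (C,merge)→7300, (B,hash)→9400, (B,nl_idx)→12000, (B,nl)→100200 …(+1); best=4200 via (C,hash)
  {AB}: card=1000; try (B,nl_idx)→3000, (A,hash)→4200, (A,nl_idx)→5500, (B,merge)→7000, (A,merge)→7300, (B,hash)→9400 …(+2); best=3000 via (B,nl_idx)
  {ABC}: card=500; try (C,hash)→7200, (B,nl_idx)→12300, (B,hash)→12800, (C,merge)→15800, (A,hash)→17400, (B,merge)→18800 …(+5); best=7200 via (C,hash)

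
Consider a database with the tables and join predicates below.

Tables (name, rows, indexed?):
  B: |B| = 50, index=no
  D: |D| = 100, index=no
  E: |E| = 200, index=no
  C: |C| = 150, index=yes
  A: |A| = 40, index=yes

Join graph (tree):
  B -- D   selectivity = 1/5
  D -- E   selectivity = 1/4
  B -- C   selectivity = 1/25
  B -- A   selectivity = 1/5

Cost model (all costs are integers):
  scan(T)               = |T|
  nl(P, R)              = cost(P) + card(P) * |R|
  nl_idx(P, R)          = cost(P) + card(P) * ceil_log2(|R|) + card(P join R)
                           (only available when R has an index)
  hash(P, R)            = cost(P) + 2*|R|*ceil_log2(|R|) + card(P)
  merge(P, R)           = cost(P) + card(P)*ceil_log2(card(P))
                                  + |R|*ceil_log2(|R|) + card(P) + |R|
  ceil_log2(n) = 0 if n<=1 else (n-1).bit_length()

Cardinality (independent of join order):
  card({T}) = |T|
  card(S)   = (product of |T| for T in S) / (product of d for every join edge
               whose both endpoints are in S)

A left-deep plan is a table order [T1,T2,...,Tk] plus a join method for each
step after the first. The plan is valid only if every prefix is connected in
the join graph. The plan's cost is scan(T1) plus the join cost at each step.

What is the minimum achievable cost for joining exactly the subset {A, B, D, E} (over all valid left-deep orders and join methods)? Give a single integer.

Selinger DP over subsets of {A,B,D,E}:
  {B}: scan cost=50, card=50
  {D}: scan cost=100, card=100
  {E}: scan cost=200, card=200
  {A}: scan cost=40, card=40
  {BD}: card=1000; try (B,hash)→800, (D,merge)→1200, (B,merge)→1250, (D,hash)→1500, (D,nl)→5050, (B,nl)→5100; best=800 via (B,hash)
  {AB}: card=400; try (A,hash)→580, (B,merge)→670, (B,hash)→680, (A,merge)→680, (A,nl_idx)→750, (B,nl)→2040 …(+1); best=580 via (A,hash)
  {DE}: card=5000; try (D,hash)→1800, (E,merge)→2700, (D,merge)→2800, (E,hash)→3400, (E,nl)→20100, (D,nl)→20200; best=1800 via (D,hash)
  {BDE}: card=50000; try (E,hash)→5000, (B,hash)→7400, (E,merge)→13600, (B,merge)→72150, (E,nl)→200800, (B,nl)→251800; best=5000 via (E,hash)
  {ABD}: card=8000; try (A,hash)→2280, (D,hash)→2380, (D,merge)→5380, (A,merge)→12080, (A,nl_idx)→14800, (D,nl)→40580 …(+1); best=2280 via (A,hash)
  {ABDE}: card=400000; try (E,hash)→13480, (A,hash)→55480, (E,merge)→116080, (A,nl_idx)→705000, (A,merge)→855280, (E,nl)→1602280 …(+1); best=13480 via (E,hash)

13480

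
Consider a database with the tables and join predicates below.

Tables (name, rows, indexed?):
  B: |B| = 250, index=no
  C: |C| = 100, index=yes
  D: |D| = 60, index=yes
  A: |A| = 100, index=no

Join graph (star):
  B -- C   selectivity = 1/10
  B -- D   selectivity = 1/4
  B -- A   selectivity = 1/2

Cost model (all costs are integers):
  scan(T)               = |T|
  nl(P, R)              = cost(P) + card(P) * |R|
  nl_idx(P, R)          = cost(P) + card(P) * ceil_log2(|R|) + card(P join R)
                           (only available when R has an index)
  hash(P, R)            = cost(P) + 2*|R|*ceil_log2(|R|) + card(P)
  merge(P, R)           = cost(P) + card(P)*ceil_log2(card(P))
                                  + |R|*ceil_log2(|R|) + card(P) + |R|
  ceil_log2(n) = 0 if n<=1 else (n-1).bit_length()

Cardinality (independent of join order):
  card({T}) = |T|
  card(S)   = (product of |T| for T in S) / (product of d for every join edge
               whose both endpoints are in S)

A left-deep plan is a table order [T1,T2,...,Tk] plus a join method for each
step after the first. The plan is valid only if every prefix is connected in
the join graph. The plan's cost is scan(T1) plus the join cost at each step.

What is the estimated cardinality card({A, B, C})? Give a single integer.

125000

Tables in S: A(100), B(250), C(100)
Edges inside S: B-C(d=10), B-A(d=2)
numerator = 100 * 250 * 100 = 2500000
denominator = 10 * 2 = 20
card(S) = 2500000 / 20 = 125000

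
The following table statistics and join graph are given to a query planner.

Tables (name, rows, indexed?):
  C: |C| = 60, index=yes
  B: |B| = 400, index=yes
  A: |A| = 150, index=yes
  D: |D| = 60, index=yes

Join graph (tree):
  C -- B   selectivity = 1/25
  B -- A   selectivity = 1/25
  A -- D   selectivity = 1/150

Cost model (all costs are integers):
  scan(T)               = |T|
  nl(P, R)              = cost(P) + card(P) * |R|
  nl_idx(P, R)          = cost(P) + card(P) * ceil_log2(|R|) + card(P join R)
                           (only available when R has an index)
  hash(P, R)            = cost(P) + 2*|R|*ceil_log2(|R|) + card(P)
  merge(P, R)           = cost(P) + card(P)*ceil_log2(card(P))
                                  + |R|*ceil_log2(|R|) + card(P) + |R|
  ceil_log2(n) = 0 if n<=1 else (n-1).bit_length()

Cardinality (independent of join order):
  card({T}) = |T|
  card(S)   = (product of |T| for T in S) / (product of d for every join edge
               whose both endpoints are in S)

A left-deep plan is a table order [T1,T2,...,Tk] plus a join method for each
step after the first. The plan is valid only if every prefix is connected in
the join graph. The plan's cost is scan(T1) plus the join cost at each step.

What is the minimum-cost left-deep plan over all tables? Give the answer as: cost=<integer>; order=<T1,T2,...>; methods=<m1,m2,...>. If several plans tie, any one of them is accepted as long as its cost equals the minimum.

cost=3780; order=D,A,B,C; methods=nl_idx,nl_idx,hash

Selinger DP (subsets sized 1..n):
  {C}: scan cost=60, card=60
  {B}: scan cost=400, card=400
  {A}: scan cost=150, card=150
  {D}: scan cost=60, card=60
  {BC}: card=960; try (C,hash)→1520, (B,nl_idx)→1560, (C,nl_idx)→3760, (B,merge)→4480, (C,merge)→4820, (B,hash)→7320 …(+2); best=1520 via (C,hash)
  {AB}: card=2400; try (A,hash)→3200, (B,nl_idx)→3900, (B,merge)→5500, (A,merge)→5750, (A,nl_idx)→6000, (B,hash)→7500 …(+2); best=3200 via (A,hash)
  {AD}: card=60; try (A,nl_idx)→600, (D,hash)→1020, (D,nl_idx)→1110, (A,merge)→1830, (D,merge)→1920, (A,hash)→2520 …(+2); best=600 via (A,nl_idx)
  {ABC}: card=5760; try (A,hash)→4880, (C,hash)→6320, (A,merge)→13430, (A,nl_idx)→14960, (C,nl_idx)→23360, (C,merge)→34820 …(+2); best=4880 via (A,hash)
  {ABD}: card=960; try (B,nl_idx)→2100, (B,merge)→5020, (D,hash)→6320, (B,hash)→7860, (D,nl_idx)→18560, (B,nl)→24600 …(+2); best=2100 via (B,nl_idx)
  {ABCD}: card=2304; try (C,hash)→3780, (C,nl_idx)→10164, (D,hash)→11360, (C,merge)→13080, (D,nl_idx)→41744, (C,nl)→59700 …(+2); best=3780 via (C,hash)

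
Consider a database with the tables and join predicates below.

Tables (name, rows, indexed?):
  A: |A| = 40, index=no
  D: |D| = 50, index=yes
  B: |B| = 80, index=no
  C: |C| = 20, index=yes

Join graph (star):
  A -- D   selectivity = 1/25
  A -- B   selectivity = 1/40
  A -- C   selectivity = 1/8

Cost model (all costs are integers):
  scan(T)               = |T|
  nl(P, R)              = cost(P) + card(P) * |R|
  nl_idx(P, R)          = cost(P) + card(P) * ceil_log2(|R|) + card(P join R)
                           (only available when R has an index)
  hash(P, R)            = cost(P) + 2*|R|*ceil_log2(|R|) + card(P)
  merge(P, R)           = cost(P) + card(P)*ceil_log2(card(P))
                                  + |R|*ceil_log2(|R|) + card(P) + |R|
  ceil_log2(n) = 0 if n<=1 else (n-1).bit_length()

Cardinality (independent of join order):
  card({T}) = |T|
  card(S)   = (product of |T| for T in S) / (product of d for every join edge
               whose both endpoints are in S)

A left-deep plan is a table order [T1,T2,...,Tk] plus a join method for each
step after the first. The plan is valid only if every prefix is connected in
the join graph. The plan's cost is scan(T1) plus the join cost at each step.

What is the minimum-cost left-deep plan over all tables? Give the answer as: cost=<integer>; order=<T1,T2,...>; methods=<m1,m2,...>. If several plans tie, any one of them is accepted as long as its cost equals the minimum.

Selinger DP (subsets sized 1..n):
  {A}: scan cost=40, card=40
  {D}: scan cost=50, card=50
  {B}: scan cost=80, card=80
  {C}: scan cost=20, card=20
  {AD}: card=80; try (D,nl_idx)→360, (A,hash)→580, (D,merge)→670, (D,hash)→680, (A,merge)→680, (D,nl)→2040 …(+1); best=360 via (D,nl_idx)
  {AB}: card=80; try (A,hash)→640, (B,merge)→960, (A,merge)→1000, (B,hash)→1200, (B,nl)→3240, (A,nl)→3280; best=640 via (A,hash)
  {AC}: card=100; try (C,hash)→280, (C,nl_idx)→340, (A,merge)→420, (C,merge)→440, (A,hash)→520, (A,nl)→820 …(+1); best=280 via (C,hash)
  {ABD}: card=160; try (D,nl_idx)→1280, (D,hash)→1320, (B,hash)→1560, (D,merge)→1630, (B,merge)→1640, (D,nl)→4640 …(+1); best=1280 via (D,nl_idx)
  {ACD}: card=200; try (C,hash)→640, (C,nl_idx)→960, (D,hash)→980, (D,nl_idx)→1080, (C,merge)→1120, (D,merge)→1430 …(+2); best=640 via (C,hash)
  {ABC}: card=200; try (C,hash)→920, (C,nl_idx)→1240, (C,merge)→1400, (B,hash)→1500, (B,merge)→1720, (C,nl)→2240 …(+1); best=920 via (C,hash)
  {ABCD}: card=400; try (C,hash)→1640, (D,hash)→1720, (B,hash)→1960, (C,nl_idx)→2480, (D,nl_idx)→2520, (C,merge)→2840 …(+5); best=1640 via (C,hash)

cost=1640; order=B,A,D,C; methods=hash,nl_idx,hash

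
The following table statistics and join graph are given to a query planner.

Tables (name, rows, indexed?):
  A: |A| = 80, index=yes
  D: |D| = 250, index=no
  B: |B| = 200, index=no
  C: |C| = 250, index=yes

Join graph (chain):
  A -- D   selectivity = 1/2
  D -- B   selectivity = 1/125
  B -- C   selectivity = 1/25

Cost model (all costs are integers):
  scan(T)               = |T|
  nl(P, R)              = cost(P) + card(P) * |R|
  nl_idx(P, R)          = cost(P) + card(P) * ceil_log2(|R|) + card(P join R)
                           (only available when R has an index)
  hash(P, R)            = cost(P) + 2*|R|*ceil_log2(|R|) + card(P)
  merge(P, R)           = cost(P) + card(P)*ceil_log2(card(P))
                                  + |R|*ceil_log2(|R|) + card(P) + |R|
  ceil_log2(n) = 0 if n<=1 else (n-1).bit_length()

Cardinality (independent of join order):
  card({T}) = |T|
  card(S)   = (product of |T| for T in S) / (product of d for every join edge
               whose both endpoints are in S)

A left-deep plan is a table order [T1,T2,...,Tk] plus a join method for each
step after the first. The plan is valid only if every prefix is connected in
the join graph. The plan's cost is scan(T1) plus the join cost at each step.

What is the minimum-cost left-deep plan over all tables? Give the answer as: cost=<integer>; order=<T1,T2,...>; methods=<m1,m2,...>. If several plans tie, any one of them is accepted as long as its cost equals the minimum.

cost=13220; order=D,B,C,A; methods=hash,hash,hash

Selinger DP (subsets sized 1..n):
  {A}: scan cost=80, card=80
  {D}: scan cost=250, card=250
  {B}: scan cost=200, card=200
  {C}: scan cost=250, card=250
  {AD}: card=10000; try (A,hash)→1620, (D,merge)→2970, (A,merge)→3140, (D,hash)→4160, (A,nl_idx)→12000, (D,nl)→20080 …(+1); best=1620 via (A,hash)
  {BD}: card=400; try (B,hash)→3700, (D,merge)→4250, (B,merge)→4300, (D,hash)→4400, (D,nl)→50200, (B,nl)→50250; best=3700 via (B,hash)
  {BC}: card=2000; try (B,hash)→3700, (C,nl_idx)→3800, (C,merge)→4250, (B,merge)→4300, (C,hash)→4400, (C,nl)→50200 …(+1); best=3700 via (B,hash)
  {ABD}: card=16000; try (A,hash)→5220, (A,merge)→8340, (B,hash)→14820, (A,nl_idx)→22500, (A,nl)→35700, (B,merge)→153420 …(+1); best=5220 via (A,hash)
  {BCD}: card=4000; try (C,hash)→8100, (D,hash)→9700, (C,merge)→9950, (C,nl_idx)→10900, (D,merge)→29950, (C,nl)→103700 …(+1); best=8100 via (C,hash)
  {ABCD}: card=160000; try (A,hash)→13220, (C,hash)→25220, (A,merge)→60740, (A,nl_idx)→196100, (C,merge)→247470, (C,nl_idx)→293220 …(+2); best=13220 via (A,hash)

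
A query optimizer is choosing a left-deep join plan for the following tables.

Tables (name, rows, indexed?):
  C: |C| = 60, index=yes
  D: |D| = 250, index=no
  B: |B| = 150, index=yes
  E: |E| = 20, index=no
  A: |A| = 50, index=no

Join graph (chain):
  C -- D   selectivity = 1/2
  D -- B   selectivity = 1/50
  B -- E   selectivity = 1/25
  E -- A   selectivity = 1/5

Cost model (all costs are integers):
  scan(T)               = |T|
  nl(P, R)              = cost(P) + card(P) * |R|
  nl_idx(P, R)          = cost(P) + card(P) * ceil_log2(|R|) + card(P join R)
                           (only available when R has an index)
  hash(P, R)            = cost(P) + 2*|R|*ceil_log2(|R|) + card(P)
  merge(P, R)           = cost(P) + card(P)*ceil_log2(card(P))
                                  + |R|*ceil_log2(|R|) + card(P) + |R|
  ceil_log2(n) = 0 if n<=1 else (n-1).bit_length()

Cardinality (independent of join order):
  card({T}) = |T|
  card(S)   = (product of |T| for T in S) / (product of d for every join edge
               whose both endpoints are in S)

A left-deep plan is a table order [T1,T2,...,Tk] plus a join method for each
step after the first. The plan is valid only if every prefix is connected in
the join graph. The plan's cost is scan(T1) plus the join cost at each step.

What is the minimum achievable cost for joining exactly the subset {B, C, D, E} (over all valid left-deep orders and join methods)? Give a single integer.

Selinger DP over subsets of {B,C,D,E}:
  {C}: scan cost=60, card=60
  {D}: scan cost=250, card=250
  {B}: scan cost=150, card=150
  {E}: scan cost=20, card=20
  {CD}: card=7500; try (C,hash)→1220, (D,merge)→2730, (C,merge)→2920, (D,hash)→4120, (C,nl_idx)→9250, (D,nl)→15060 …(+1); best=1220 via (C,hash)
  {BD}: card=750; try (B,hash)→2900, (B,nl_idx)→3000, (D,merge)→3750, (B,merge)→3850, (D,hash)→4300, (D,nl)→37650 …(+1); best=2900 via (B,hash)
  {BE}: card=120; try (B,nl_idx)→300, (E,hash)→500, (B,merge)→1490, (E,merge)→1620, (B,hash)→2440, (B,nl)→3020 …(+1); best=300 via (B,nl_idx)
  {BCD}: card=22500; try (C,hash)→4370, (B,hash)→11120, (C,merge)→11570, (C,nl_idx)→29900, (C,nl)→47900, (B,nl_idx)→83720 …(+2); best=4370 via (C,hash)
  {BDE}: card=600; try (D,merge)→3510, (E,hash)→3850, (D,hash)→4420, (E,merge)→11270, (E,nl)→17900, (D,nl)→30300; best=3510 via (D,merge)
  {BCDE}: card=18000; try (C,hash)→4830, (C,merge)→10530, (C,nl_idx)→25110, (E,hash)→27070, (C,nl)→39510, (E,merge)→364490 …(+1); best=4830 via (C,hash)

4830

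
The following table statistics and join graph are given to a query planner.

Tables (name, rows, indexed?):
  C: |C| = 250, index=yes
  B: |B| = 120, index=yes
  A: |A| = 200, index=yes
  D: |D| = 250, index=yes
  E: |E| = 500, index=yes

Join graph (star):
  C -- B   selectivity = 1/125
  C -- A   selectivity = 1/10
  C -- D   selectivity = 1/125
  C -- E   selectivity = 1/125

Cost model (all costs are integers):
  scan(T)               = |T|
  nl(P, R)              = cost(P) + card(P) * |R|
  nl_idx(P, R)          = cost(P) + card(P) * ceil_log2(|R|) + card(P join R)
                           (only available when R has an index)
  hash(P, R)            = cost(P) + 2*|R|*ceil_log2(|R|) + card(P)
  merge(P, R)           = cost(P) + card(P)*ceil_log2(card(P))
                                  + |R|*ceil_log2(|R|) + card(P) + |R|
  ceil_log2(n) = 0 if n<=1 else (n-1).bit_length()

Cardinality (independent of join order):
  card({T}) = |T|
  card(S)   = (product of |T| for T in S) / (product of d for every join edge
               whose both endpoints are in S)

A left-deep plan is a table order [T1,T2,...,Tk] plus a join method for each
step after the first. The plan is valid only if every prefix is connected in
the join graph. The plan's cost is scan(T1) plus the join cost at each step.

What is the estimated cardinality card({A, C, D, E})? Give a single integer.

Tables in S: A(200), C(250), D(250), E(500)
Edges inside S: C-A(d=10), C-D(d=125), C-E(d=125)
numerator = 200 * 250 * 250 * 500 = 6250000000
denominator = 10 * 125 * 125 = 156250
card(S) = 6250000000 / 156250 = 40000

40000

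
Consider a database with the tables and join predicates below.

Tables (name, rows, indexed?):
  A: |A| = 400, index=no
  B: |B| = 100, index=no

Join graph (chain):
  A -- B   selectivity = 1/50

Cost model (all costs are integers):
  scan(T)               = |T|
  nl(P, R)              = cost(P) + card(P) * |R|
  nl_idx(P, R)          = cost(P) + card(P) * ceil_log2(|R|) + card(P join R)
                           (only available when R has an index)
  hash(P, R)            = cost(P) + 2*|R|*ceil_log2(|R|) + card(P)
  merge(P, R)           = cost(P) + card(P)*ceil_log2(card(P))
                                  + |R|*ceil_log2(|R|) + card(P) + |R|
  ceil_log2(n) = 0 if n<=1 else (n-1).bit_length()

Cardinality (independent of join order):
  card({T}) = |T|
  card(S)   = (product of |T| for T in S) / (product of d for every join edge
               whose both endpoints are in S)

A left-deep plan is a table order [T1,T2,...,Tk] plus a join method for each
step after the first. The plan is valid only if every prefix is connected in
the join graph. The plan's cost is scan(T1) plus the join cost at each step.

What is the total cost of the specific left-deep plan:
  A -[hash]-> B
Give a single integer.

step 1: scan A: cost=400, card=400
step 2: join B via hash
    card(P join B) = 400*100/(50) = 800
    cost = 400 + 2*100*7 + 400 = 2200

2200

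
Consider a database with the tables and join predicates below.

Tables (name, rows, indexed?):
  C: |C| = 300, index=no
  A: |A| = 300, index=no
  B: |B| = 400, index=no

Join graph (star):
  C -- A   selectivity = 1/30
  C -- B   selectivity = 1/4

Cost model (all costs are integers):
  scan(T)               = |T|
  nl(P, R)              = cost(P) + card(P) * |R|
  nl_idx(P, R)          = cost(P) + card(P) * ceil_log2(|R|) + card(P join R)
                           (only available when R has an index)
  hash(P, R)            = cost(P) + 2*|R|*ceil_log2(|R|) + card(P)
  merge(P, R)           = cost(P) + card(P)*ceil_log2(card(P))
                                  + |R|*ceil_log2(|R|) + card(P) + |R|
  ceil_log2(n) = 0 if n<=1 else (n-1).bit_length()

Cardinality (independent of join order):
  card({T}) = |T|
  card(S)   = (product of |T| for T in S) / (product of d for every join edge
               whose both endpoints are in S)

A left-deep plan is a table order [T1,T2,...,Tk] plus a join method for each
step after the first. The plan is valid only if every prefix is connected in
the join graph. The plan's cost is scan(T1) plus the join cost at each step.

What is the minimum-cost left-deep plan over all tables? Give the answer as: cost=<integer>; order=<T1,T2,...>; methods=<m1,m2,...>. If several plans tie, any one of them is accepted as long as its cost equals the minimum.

cost=16200; order=A,C,B; methods=hash,hash

Selinger DP (subsets sized 1..n):
  {C}: scan cost=300, card=300
  {A}: scan cost=300, card=300
  {B}: scan cost=400, card=400
  {AC}: card=3000; try (C,hash)→6000, (A,hash)→6000, (C,merge)→6300, (A,merge)→6300, (C,nl)→90300, (A,nl)→90300; best=6000 via (C,hash)
  {BC}: card=30000; try (C,hash)→6200, (B,merge)→7300, (C,merge)→7400, (B,hash)→7800, (B,nl)→120300, (C,nl)→120400; best=6200 via (C,hash)
  {ABC}: card=300000; try (B,hash)→16200, (A,hash)→41600, (B,merge)→49000, (A,merge)→489200, (B,nl)→1206000, (A,nl)→9006200; best=16200 via (B,hash)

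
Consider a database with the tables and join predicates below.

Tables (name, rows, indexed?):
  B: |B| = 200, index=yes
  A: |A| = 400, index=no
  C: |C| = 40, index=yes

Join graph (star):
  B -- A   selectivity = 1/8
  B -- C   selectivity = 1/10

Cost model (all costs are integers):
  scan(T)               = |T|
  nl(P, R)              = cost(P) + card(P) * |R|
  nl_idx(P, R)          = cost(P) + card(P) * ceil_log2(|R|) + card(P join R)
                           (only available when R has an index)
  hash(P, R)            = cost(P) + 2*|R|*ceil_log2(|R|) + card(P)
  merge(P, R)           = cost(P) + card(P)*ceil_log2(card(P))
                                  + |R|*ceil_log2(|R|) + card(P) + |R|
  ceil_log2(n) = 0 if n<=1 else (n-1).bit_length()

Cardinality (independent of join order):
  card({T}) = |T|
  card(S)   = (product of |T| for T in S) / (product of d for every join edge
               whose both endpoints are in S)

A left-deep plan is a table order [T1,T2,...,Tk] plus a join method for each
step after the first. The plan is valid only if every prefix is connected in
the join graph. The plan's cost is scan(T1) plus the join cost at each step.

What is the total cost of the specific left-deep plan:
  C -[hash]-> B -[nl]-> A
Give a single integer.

step 1: scan C: cost=40, card=40
step 2: join B via hash
    card(P join B) = 40*200/(10) = 800
    cost = 40 + 2*200*8 + 40 = 3280
step 3: join A via nl
    card(P join A) = 800*400/(8) = 40000
    cost = 3280 + 800*400 = 323280

323280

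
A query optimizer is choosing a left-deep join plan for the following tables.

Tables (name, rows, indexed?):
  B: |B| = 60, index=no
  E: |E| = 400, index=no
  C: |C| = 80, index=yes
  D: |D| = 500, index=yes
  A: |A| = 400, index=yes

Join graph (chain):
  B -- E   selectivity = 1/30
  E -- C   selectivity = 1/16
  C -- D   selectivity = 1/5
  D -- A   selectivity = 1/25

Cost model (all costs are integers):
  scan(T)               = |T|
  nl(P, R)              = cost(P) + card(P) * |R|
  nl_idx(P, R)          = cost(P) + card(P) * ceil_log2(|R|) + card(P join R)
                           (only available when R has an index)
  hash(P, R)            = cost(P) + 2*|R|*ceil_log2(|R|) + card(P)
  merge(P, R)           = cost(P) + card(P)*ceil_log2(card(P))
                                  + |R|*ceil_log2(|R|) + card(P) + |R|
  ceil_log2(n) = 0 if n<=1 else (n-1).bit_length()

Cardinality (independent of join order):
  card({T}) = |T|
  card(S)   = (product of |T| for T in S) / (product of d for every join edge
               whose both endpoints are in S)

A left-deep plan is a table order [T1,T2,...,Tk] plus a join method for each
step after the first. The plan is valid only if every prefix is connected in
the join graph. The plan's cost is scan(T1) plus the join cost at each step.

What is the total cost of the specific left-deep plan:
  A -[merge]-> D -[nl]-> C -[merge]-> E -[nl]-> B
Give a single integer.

step 1: scan A: cost=400, card=400
step 2: join D via merge
    card(P join D) = 400*500/(25) = 8000
    cost = 400 + 400*9 + 500*9 + 400 + 500 = 9400
step 3: join C via nl
    card(P join C) = 8000*80/(5) = 128000
    cost = 9400 + 8000*80 = 649400
step 4: join E via merge
    card(P join E) = 128000*400/(16) = 3200000
    cost = 649400 + 128000*17 + 400*9 + 128000 + 400 = 2957400
step 5: join B via nl
    card(P join B) = 3200000*60/(30) = 6400000
    cost = 2957400 + 3200000*60 = 194957400

194957400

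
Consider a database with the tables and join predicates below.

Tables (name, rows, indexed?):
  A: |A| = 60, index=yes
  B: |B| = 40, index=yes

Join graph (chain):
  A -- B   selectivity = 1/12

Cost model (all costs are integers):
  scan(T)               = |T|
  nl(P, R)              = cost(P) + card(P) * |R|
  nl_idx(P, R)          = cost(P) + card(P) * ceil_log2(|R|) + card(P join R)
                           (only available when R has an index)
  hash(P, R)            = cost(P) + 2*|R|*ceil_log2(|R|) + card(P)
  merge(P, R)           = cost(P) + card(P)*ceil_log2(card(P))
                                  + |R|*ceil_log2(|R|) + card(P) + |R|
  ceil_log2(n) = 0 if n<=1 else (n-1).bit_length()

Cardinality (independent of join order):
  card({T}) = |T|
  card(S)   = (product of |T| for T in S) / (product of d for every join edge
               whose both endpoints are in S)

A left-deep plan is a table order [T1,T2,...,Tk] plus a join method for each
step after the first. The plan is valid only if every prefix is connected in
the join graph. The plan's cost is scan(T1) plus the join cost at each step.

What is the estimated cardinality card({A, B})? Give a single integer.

Tables in S: A(60), B(40)
Edges inside S: A-B(d=12)
numerator = 60 * 40 = 2400
denominator = 12 = 12
card(S) = 2400 / 12 = 200

200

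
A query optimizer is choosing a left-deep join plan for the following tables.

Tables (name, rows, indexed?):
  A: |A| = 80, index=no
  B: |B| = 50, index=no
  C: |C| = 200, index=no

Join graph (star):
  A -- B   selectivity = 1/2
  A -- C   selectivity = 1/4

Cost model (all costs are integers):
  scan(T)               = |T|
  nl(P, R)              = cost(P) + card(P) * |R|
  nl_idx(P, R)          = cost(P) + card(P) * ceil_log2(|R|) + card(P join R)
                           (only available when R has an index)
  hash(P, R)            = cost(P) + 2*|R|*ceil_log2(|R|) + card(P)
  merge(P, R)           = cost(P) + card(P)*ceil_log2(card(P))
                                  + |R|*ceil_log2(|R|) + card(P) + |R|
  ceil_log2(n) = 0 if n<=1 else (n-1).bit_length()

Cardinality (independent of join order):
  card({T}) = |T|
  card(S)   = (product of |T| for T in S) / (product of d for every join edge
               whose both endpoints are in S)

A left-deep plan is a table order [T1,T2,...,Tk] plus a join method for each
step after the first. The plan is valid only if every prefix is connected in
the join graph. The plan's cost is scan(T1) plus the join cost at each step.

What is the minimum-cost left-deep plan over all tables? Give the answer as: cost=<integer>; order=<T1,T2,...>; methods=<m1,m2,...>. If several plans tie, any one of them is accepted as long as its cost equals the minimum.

cost=5960; order=A,B,C; methods=hash,hash

Selinger DP (subsets sized 1..n):
  {A}: scan cost=80, card=80
  {B}: scan cost=50, card=50
  {C}: scan cost=200, card=200
  {AB}: card=2000; try (B,hash)→760, (A,merge)→1040, (B,merge)→1070, (A,hash)→1220, (A,nl)→4050, (B,nl)→4080; best=760 via (B,hash)
  {AC}: card=4000; try (A,hash)→1520, (C,merge)→2520, (A,merge)→2640, (C,hash)→3360, (C,nl)→16080, (A,nl)→16200; best=1520 via (A,hash)
  {ABC}: card=100000; try (C,hash)→5960, (B,hash)→6120, (C,merge)→26560, (B,merge)→53870, (B,nl)→201520, (C,nl)→400760; best=5960 via (C,hash)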